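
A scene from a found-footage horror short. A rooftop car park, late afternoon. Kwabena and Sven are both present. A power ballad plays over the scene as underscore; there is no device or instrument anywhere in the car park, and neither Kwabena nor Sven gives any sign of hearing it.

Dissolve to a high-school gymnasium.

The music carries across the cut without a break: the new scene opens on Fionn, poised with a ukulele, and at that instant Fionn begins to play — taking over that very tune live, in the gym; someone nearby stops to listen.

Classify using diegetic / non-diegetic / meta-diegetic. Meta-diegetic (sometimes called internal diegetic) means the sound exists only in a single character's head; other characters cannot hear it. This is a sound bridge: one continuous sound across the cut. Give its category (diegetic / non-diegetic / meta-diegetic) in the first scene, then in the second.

non-diegetic, diegetic

Scene one: there's no in-world source anywhere and no character hears it — underscore for the audience only → non-diegetic.
Scene two: from the moment Fionn starts playing, the tune is being performed on a ukulele inside the story world and another character hears it → diegetic.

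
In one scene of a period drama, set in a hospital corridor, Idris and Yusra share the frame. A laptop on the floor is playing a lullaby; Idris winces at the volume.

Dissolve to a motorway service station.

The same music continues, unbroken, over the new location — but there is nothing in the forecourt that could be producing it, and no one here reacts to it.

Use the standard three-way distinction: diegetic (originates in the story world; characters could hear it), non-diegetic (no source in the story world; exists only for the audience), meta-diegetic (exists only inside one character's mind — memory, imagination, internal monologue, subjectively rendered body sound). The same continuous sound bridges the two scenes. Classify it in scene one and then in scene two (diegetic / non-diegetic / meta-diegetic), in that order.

diegetic, non-diegetic

Scene one: a laptop is an on-screen source and Idris reacts to it → diegetic.
Scene two: there is no source in the forecourt and no one hears it — it's now underscore → non-diegetic.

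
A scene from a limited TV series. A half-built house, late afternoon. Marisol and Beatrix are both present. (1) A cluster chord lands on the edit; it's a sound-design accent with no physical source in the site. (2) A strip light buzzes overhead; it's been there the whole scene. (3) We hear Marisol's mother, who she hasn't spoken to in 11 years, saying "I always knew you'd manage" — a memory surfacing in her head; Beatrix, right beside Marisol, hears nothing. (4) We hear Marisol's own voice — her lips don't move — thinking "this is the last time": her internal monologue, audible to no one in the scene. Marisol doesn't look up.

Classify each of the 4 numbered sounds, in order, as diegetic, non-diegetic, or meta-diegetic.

non-diegetic, diegetic, meta-diegetic, meta-diegetic

Sound (1): nothing in the scene produces it; it's an accent added for the audience, so non-diegetic.
(2) ambient/room sound belonging to the story's physical space → diegetic.
Sound (3): the voice is a memory playing only inside Marisol's mind; Beatrix can't hear it, so meta-diegetic.
Sound (4): Marisol's thought-voice: a private mental sound no other character can hear, so meta-diegetic.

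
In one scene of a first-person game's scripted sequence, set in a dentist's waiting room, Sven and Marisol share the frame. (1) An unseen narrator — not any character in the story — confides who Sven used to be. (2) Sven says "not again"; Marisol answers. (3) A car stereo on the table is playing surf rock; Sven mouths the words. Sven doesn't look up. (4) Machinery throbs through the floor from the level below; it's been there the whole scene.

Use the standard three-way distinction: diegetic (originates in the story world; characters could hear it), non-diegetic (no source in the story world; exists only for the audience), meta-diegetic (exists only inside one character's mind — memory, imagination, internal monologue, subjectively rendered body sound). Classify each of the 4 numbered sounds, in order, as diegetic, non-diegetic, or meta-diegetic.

non-diegetic, diegetic, diegetic, diegetic

(1) is non-diegetic: external voice-over — not a character, not heard by anyone in the scene.
(2) is diegetic: spoken by a character present in the story world.
(3) is diegetic: the music comes from an on-screen device that Sven responds to.
(4) is diegetic: machinery is part of the location's real environment.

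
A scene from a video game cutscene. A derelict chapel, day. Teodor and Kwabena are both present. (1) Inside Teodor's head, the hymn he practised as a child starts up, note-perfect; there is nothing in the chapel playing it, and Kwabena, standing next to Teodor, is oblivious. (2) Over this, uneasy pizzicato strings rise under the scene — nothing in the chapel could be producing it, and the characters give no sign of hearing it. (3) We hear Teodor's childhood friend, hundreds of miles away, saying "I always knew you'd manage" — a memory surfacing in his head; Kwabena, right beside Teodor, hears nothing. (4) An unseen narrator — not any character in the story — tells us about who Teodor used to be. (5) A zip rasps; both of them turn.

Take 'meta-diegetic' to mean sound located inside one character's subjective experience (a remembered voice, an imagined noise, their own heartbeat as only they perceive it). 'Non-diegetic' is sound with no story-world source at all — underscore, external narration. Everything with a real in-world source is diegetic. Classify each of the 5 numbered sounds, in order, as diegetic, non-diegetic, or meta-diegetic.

meta-diegetic, non-diegetic, meta-diegetic, non-diegetic, diegetic

(1) remembered music, private to Teodor — Kwabena is oblivious because it isn't in the room → meta-diegetic.
(2) nothing in the chapel produces it and the characters don't hear it — pure soundtrack → non-diegetic.
(3) the voice is a memory playing only inside Teodor's mind; Kwabena can't hear it → meta-diegetic.
(4) the narrator exists outside the story world, addressing only the audience → non-diegetic.
Sound (5): a zip is a real object/event in the scene's world, so diegetic.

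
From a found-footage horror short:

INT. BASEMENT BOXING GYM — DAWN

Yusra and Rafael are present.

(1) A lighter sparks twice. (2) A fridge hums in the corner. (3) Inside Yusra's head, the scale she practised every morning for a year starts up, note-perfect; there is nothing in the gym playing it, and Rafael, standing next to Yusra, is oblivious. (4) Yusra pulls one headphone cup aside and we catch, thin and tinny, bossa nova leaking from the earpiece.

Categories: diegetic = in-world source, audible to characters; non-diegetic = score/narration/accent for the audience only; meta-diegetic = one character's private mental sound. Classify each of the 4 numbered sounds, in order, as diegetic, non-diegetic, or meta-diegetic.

Sound (1): the sound comes from a lighter physically present in the location, so diegetic.
Sound (2): ambient/room sound belonging to the story's physical space, so diegetic.
Sound (3): the music is a memory playing inside Yusra's mind alone; no real-world source, Rafael can't hear it, so meta-diegetic.
Sound (4): the headphones are an on-screen source, so diegetic.

diegetic, diegetic, meta-diegetic, diegetic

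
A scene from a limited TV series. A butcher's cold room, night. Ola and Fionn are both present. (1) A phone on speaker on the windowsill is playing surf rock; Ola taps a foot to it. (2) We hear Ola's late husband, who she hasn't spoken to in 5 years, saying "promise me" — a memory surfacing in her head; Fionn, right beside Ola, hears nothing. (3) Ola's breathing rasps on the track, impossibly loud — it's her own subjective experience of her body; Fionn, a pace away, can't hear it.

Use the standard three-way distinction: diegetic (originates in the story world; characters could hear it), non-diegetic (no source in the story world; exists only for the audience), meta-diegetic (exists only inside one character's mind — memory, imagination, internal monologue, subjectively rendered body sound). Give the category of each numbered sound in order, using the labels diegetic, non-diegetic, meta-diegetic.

diegetic, meta-diegetic, meta-diegetic

Sound (1): the music comes from an on-screen device that Ola responds to, so diegetic.
(2) is meta-diegetic: it's Ola's recollection rendered as sound; the other character can't hear it.
Sound (3): a subjective body sound — Ola's private perception, inaudible to Fionn, so meta-diegetic.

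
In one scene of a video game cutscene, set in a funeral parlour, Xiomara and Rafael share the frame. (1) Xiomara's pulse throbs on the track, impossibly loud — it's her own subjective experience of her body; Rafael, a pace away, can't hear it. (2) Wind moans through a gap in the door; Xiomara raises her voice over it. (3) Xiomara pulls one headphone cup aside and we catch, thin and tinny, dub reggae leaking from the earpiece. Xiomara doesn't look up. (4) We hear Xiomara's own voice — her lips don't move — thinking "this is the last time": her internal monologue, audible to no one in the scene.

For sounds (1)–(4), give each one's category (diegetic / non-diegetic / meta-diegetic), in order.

meta-diegetic, diegetic, diegetic, meta-diegetic

Sound (1): a subjective body sound — Xiomara's private perception, inaudible to Rafael, so meta-diegetic.
(2) ambient/room sound belonging to the story's physical space → diegetic.
Sound (3): the earpiece is a real device on Xiomara's head — source music, so diegetic.
(4) is meta-diegetic: internal monologue — inside Xiomara's mind, not spoken into the scene.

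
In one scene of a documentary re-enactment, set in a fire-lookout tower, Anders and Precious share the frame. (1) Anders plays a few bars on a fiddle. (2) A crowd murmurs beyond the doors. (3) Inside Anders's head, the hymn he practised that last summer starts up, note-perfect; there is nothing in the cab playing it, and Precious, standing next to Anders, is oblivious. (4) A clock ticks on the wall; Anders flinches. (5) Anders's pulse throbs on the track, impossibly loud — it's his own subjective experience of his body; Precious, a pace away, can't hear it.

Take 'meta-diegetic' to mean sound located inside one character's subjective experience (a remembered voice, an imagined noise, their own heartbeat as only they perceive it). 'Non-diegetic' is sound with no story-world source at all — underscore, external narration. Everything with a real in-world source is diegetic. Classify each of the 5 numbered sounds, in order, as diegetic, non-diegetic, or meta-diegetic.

diegetic, diegetic, meta-diegetic, diegetic, meta-diegetic

(1) the instrument and the performer are both in the scene → diegetic.
Sound (2): ambient/room sound belonging to the story's physical space, so diegetic.
(3) remembered music, private to Anders — Precious is oblivious because it isn't in the room → meta-diegetic.
(4) a clock is a real object/event in the scene's world → diegetic.
(5) is meta-diegetic: a subjective body sound — Anders's private perception, inaudible to Precious.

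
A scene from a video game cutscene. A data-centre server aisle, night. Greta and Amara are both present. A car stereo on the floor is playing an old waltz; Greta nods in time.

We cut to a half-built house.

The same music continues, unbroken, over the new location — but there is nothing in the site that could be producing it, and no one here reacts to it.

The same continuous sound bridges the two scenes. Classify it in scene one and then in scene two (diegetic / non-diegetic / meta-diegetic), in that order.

diegetic, non-diegetic

Scene one: a car stereo is an on-screen source and Greta reacts to it → diegetic.
Scene two: there is no source in the site and no one hears it — it's now underscore → non-diegetic.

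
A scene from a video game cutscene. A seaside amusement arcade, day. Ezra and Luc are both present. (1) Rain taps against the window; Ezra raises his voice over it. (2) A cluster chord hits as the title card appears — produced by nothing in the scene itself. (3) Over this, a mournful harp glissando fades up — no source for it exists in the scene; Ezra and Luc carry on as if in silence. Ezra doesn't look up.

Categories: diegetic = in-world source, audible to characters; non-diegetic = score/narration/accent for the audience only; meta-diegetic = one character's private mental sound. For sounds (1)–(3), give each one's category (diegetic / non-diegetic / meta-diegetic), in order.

diegetic, non-diegetic, non-diegetic

(1) rain is part of the location's real environment → diegetic.
(2) is non-diegetic: an editorial stinger — it belongs to the cut, not the story world.
(3) it has no source in the story world and no character can hear it — it's underscore → non-diegetic.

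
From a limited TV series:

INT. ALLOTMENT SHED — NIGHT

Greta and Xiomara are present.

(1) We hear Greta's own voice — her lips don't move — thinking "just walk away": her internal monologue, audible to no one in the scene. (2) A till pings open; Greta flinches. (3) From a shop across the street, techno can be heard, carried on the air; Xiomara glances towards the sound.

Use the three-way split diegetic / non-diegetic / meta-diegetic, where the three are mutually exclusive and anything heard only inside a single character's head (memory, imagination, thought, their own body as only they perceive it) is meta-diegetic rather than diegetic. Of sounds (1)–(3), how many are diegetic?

2

Sound (1): Greta's thought-voice: a private mental sound no other character can hear, so meta-diegetic.
(2) an in-world source (a till); characters could hear it → diegetic.
Sound (3): it's coming from a shop across the street — a location within the story world — and Xiomara reacts, so diegetic.
So 2 of the 3 are diegetic: (2), (3).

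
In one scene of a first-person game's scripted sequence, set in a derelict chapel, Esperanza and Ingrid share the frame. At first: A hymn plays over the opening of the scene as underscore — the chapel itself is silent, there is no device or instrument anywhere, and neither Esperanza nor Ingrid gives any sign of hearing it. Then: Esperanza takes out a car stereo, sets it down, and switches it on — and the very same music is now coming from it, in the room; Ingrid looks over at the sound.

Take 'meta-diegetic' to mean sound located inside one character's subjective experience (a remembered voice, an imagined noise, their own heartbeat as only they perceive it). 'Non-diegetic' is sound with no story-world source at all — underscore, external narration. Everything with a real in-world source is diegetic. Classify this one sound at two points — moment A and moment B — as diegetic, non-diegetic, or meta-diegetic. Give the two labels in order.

Moment A: no in-world source exists and no character can hear it — underscore → non-diegetic.
Moment B: a car stereo is now a real source in the story world and the characters hear it → diegetic.

non-diegetic, diegetic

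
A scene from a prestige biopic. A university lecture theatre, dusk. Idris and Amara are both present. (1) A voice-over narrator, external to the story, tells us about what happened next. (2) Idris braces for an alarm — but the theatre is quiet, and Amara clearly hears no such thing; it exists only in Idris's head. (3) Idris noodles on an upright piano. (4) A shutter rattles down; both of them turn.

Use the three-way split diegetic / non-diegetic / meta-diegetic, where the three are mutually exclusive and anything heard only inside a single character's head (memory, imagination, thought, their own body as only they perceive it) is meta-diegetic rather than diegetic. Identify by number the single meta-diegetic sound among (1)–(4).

(1) the narrator exists outside the story world, addressing only the audience → non-diegetic.
(2) subjective to Idris: the theatre is silent and Amara hears nothing → meta-diegetic.
Sound (3): a character is playing an upright piano on screen, so diegetic.
Sound (4): a shutter is a real object/event in the scene's world, so diegetic.
Only (2) is meta-diegetic.

2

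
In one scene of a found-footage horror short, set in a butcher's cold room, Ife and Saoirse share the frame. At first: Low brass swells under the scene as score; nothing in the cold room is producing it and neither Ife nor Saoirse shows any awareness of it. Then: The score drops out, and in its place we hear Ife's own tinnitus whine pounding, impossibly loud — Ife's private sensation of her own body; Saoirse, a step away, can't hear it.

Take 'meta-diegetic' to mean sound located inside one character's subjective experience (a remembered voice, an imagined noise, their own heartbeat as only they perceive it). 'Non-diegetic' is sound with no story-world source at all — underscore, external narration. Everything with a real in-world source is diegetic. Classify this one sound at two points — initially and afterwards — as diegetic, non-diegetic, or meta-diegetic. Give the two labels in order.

Initially: underscore with no in-world source, inaudible to the characters → non-diegetic.
Afterwards: the body sound is Ife's subjective perception alone — Saoirse can't hear it → meta-diegetic.

non-diegetic, meta-diegetic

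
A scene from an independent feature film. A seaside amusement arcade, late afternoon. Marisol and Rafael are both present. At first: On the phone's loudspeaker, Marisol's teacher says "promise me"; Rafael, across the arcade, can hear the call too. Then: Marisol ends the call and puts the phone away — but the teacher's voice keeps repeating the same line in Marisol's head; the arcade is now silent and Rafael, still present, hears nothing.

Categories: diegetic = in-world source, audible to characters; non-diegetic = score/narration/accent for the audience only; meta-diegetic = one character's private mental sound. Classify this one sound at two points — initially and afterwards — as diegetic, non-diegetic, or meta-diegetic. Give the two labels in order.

diegetic, meta-diegetic

Initially: the loudspeaker is an in-world source; both Marisol and Rafael hear the call → diegetic.
Afterwards: with the phone off, the voice continues only as Marisol's private mental replay — Rafael can't hear it → meta-diegetic.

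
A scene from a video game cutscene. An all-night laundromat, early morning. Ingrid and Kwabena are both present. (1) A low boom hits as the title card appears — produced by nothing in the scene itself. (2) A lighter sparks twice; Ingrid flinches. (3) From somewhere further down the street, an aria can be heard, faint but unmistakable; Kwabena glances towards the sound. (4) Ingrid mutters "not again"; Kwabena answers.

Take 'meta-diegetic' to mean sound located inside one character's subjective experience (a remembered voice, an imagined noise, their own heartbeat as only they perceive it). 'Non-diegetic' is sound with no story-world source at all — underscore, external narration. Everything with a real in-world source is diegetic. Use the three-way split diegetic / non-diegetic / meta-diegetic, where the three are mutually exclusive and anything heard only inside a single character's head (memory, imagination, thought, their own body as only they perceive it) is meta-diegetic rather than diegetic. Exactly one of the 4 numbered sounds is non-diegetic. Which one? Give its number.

1

Sound (1): it's a sound-design accent with no in-world source; no one in the scene can hear it, so non-diegetic.
Sound (2): an in-world source (a lighter); characters could hear it, so diegetic.
(3) off-screen diegetic: the source is out of frame but still in the story's space → diegetic.
Sound (4): Ingrid is a character speaking aloud in the scene, so diegetic.
Only (1) is non-diegetic.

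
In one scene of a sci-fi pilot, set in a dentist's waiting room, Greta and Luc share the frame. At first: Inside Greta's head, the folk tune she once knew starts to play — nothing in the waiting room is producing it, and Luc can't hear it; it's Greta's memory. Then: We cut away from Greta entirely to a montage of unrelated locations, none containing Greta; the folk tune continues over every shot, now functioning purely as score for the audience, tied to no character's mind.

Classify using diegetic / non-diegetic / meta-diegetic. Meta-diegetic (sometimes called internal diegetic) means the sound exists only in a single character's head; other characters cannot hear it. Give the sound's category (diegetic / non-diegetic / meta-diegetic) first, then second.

meta-diegetic, non-diegetic

First: the music lives inside Greta's mind alone; Luc can't hear it → meta-diegetic.
Second: once it plays over shots Greta isn't in, detached from any character's subjectivity, it's conventional underscore → non-diegetic.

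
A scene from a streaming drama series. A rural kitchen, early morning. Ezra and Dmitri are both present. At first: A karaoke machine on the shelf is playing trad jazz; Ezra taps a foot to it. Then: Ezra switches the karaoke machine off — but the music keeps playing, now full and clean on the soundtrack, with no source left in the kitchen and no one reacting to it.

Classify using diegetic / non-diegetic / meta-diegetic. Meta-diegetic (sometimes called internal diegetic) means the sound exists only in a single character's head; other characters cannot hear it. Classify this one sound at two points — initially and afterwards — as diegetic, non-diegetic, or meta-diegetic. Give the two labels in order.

Initially: a karaoke machine is a real in-scene source and Ezra reacts to it → diegetic.
Afterwards: there is no longer any in-world source and no one can hear it — it has become underscore → non-diegetic.

diegetic, non-diegetic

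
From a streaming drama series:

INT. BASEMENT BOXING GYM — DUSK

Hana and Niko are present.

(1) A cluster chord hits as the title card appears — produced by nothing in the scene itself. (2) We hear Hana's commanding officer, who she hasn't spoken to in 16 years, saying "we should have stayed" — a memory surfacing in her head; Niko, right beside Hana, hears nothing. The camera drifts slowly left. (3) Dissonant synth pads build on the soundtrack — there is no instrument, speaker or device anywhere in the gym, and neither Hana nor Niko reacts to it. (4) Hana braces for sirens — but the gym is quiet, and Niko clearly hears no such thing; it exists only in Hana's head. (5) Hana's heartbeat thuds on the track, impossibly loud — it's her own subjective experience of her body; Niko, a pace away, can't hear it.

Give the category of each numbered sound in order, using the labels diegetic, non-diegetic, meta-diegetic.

non-diegetic, meta-diegetic, non-diegetic, meta-diegetic, meta-diegetic

Sound (1): it's a sound-design accent with no in-world source; no one in the scene can hear it, so non-diegetic.
Sound (2): a remembered line, private to Hana — not present in the room, not audible to Niko, so meta-diegetic.
(3) nothing in the gym produces it and the characters don't hear it — pure soundtrack → non-diegetic.
(4) is meta-diegetic: Hana alone 'hears' it — an imagined sound, not present in the space.
Sound (5): point-of-audition from inside Hana's body; not a sound in the room, so meta-diegetic.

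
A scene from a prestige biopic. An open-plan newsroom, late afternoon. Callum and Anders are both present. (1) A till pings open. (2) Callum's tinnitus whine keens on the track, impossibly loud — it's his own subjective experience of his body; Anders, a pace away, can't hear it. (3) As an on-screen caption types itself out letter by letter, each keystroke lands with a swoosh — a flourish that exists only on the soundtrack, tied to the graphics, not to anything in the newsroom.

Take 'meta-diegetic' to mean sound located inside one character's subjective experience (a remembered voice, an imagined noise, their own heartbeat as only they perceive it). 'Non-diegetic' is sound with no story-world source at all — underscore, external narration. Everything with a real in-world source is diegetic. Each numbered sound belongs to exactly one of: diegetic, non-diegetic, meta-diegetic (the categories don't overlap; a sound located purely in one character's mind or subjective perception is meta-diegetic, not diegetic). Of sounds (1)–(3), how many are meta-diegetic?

Sound (1): the sound comes from a till physically present in the location, so diegetic.
Sound (2): it's Callum's internal bodily sensation rendered as sound; only Callum 'hears' it, so meta-diegetic.
(3) sound married to a title/caption — outside the diegesis by definition → non-diegetic.
So 1 of the 3 is meta-diegetic: (2).

1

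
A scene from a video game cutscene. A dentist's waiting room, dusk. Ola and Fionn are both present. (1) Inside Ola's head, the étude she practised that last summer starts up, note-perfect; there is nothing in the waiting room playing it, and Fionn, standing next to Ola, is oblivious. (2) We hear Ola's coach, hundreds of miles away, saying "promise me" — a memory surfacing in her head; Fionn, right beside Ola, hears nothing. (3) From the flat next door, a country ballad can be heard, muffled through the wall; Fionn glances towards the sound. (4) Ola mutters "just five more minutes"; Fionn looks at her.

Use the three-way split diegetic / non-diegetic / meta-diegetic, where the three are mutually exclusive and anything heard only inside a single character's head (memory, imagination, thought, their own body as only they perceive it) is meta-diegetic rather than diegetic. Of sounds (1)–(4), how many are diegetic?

2

Sound (1): remembered music, private to Ola — Fionn is oblivious because it isn't in the room, so meta-diegetic.
Sound (2): a remembered line, private to Ola — not present in the room, not audible to Fionn, so meta-diegetic.
(3) is diegetic: it's coming from the flat next door — a location within the story world — and Fionn reacts.
(4) is diegetic: on-screen dialogue — Ola speaks and Fionn is there to hear.
Diegetic: (3), (4) — that's 2.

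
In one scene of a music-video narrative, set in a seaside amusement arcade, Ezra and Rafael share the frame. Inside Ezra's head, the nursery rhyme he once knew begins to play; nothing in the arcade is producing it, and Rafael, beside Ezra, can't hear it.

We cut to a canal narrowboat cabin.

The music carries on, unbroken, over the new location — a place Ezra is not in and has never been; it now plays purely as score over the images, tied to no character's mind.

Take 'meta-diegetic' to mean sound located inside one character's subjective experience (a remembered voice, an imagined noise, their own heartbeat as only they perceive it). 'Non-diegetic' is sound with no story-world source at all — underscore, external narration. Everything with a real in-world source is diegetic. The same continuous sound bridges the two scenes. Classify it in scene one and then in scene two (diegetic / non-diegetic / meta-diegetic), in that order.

Scene one: the music exists only inside Ezra's mind; Rafael can't hear it → meta-diegetic.
Scene two: it's detached from Ezra entirely and plays over unrelated images with no in-world source — conventional underscore → non-diegetic.

meta-diegetic, non-diegetic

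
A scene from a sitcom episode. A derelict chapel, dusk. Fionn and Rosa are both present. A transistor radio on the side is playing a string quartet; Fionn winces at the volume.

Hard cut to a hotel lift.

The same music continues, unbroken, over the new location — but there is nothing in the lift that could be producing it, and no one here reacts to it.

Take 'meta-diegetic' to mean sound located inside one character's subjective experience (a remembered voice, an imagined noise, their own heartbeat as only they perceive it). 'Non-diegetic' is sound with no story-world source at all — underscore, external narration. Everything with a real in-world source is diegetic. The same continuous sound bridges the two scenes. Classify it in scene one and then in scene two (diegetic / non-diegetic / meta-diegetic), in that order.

diegetic, non-diegetic

Scene one: a transistor radio is an on-screen source and Fionn reacts to it → diegetic.
Scene two: there is no source in the lift and no one hears it — it's now underscore → non-diegetic.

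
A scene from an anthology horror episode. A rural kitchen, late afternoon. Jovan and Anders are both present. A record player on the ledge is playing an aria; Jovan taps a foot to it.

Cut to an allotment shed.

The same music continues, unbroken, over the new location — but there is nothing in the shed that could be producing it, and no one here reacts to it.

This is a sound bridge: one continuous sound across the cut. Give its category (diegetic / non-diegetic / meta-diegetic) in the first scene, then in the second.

Scene one: a record player is an on-screen source and Jovan reacts to it → diegetic.
Scene two: there is no source in the shed and no one hears it — it's now underscore → non-diegetic.

diegetic, non-diegetic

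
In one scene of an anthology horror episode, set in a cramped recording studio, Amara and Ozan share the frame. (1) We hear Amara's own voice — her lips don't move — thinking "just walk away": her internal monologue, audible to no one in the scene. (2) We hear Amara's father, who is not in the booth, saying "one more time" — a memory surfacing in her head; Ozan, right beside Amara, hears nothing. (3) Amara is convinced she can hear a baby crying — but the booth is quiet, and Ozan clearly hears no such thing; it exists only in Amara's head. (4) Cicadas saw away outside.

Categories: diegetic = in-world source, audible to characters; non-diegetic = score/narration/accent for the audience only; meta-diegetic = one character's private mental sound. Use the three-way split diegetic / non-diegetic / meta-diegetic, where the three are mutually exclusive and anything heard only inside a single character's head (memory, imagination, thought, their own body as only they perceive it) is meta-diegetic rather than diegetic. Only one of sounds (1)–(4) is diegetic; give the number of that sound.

4

(1) Amara's thought-voice: a private mental sound no other character can hear → meta-diegetic.
(2) the voice is a memory playing only inside Amara's mind; Ozan can't hear it → meta-diegetic.
Sound (3): subjective to Amara: the booth is silent and Ozan hears nothing, so meta-diegetic.
(4) is diegetic: ambient/room sound belonging to the story's physical space.
Only (4) is diegetic.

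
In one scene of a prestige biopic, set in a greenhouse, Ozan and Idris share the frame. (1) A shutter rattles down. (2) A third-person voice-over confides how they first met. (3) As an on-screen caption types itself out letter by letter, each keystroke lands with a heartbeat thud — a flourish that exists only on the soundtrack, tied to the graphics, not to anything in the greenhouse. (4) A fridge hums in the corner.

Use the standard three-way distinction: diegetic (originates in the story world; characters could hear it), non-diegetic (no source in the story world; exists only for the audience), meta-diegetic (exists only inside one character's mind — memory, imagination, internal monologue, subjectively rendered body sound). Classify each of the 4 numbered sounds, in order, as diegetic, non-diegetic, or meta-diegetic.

diegetic, non-diegetic, non-diegetic, diegetic

Sound (1): an in-world source (a shutter); characters could hear it, so diegetic.
Sound (2): external voice-over — not a character, not heard by anyone in the scene, so non-diegetic.
(3) is non-diegetic: it accompanies on-screen graphics, not anything inside the story world.
(4) ambient/room sound belonging to the story's physical space → diegetic.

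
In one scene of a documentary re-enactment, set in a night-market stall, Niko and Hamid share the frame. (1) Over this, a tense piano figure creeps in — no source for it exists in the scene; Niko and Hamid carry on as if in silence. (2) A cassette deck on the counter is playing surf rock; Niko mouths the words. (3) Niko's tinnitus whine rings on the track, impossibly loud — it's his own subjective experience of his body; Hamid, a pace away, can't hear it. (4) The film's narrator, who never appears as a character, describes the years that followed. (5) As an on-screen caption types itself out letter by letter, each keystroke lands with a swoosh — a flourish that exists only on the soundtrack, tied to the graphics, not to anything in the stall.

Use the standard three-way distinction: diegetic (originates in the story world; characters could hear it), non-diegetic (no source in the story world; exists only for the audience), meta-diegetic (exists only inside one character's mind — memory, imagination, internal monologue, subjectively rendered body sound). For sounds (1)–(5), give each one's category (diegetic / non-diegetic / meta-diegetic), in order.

(1) is non-diegetic: it has no source in the story world and no character can hear it — it's underscore.
(2) is diegetic: the music comes from an on-screen device that Niko responds to.
(3) is meta-diegetic: a subjective body sound — Niko's private perception, inaudible to Hamid.
(4) external voice-over — not a character, not heard by anyone in the scene → non-diegetic.
(5) the caption isn't part of the story world, so neither is the sound tied to it → non-diegetic.

non-diegetic, diegetic, meta-diegetic, non-diegetic, non-diegetic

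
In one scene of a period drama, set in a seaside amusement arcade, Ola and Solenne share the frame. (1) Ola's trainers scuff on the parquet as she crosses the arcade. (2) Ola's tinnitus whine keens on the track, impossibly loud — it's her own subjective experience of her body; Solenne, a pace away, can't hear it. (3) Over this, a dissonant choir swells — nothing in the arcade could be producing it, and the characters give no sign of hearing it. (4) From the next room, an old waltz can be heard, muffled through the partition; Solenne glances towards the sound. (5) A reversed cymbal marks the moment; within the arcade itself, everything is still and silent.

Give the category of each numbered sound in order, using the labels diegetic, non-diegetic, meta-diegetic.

diegetic, meta-diegetic, non-diegetic, diegetic, non-diegetic

(1) is diegetic: it's the physical sound of Ola moving in the space.
(2) point-of-audition from inside Ola's body; not a sound in the room → meta-diegetic.
Sound (3): it has no source in the story world and no character can hear it — it's underscore, so non-diegetic.
(4) off-screen diegetic: the source is out of frame but still in the story's space → diegetic.
(5) it's a sound-design accent with no in-world source; no one in the scene can hear it → non-diegetic.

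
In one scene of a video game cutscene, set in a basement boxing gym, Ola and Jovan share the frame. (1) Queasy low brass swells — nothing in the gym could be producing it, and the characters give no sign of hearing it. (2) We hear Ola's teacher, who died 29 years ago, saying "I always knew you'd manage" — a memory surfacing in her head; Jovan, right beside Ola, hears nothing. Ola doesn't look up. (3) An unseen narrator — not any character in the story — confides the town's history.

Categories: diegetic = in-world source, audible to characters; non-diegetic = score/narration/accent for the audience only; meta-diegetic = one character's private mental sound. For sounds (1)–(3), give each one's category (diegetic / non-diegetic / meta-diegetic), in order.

(1) nothing in the gym produces it and the characters don't hear it — pure soundtrack → non-diegetic.
(2) is meta-diegetic: it's Ola's recollection rendered as sound; the other character can't hear it.
Sound (3): the narrator exists outside the story world, addressing only the audience, so non-diegetic.

non-diegetic, meta-diegetic, non-diegetic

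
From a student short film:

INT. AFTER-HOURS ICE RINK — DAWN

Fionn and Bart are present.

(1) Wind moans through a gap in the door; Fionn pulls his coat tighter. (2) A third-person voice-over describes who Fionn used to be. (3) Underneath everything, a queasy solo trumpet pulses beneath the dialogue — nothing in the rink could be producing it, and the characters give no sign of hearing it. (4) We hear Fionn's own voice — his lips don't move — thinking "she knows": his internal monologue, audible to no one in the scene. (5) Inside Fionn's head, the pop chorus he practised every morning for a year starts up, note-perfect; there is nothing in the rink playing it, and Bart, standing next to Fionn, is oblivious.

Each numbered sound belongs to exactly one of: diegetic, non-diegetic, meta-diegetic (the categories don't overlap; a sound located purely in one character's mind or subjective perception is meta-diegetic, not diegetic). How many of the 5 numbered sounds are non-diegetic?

Sound (1): wind is part of the location's real environment, so diegetic.
(2) is non-diegetic: commentary laid over the scene from outside the fiction.
(3) it has no source in the story world and no character can hear it — it's underscore → non-diegetic.
Sound (4): internal monologue — inside Fionn's mind, not spoken into the scene, so meta-diegetic.
(5) it lives in Fionn's subjectivity, not in the rink → meta-diegetic.
So 2 of the 5 are non-diegetic: (2), (3).

2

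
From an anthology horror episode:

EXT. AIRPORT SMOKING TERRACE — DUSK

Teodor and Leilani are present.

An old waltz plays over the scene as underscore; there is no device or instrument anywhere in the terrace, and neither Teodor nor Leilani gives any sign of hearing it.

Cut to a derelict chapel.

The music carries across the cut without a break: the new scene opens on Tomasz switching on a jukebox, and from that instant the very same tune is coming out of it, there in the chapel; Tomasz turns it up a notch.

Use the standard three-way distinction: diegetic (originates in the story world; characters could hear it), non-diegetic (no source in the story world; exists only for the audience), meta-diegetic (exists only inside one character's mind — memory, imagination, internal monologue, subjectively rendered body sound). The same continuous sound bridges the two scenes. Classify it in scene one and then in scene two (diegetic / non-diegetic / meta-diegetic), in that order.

non-diegetic, diegetic

Scene one: there's no in-world source anywhere and no character hears it — underscore for the audience only → non-diegetic.
Scene two: once Tomasz turns on a jukebox, the music has a real source in the story world and Tomasz reacts to it → diegetic.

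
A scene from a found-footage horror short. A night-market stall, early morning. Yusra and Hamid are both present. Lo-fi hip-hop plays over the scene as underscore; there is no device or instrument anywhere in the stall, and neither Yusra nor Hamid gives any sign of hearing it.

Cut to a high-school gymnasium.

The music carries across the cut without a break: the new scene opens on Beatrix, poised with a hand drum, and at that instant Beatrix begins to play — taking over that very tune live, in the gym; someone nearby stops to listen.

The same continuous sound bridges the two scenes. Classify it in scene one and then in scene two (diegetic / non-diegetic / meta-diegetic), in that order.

Scene one: there's no in-world source anywhere and no character hears it — underscore for the audience only → non-diegetic.
Scene two: from the moment Beatrix starts playing, the tune is being performed on a hand drum inside the story world and another character hears it → diegetic.

non-diegetic, diegetic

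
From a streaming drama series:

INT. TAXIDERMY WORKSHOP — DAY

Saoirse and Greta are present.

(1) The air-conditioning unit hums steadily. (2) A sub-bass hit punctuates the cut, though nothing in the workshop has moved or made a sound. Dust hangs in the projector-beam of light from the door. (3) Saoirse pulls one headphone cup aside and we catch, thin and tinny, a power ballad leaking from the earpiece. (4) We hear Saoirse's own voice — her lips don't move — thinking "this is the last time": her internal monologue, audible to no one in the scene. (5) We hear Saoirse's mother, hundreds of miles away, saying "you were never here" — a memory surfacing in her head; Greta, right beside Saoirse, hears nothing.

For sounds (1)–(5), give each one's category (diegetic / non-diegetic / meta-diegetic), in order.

diegetic, non-diegetic, diegetic, meta-diegetic, meta-diegetic

(1) is diegetic: the air-conditioning unit is part of the location's real environment.
(2) is non-diegetic: it's a sound-design accent with no in-world source; no one in the scene can hear it.
(3) the headphones are an on-screen source → diegetic.
Sound (4): internal monologue — inside Saoirse's mind, not spoken into the scene, so meta-diegetic.
(5) the voice is a memory playing only inside Saoirse's mind; Greta can't hear it → meta-diegetic.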